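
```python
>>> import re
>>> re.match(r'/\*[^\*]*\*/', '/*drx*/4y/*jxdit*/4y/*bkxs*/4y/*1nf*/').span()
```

`match` is anchored at position 0; if the pattern doesn't fit there, it returns None.
The match spans [0:7] → '/*drx*/'.

(0, 7)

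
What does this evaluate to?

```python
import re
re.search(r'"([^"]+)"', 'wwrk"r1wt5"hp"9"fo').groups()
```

The match spans [4:11] → '"r1wt5"'.
Captured: group 1 = 'r1wt5'.

('r1wt5',)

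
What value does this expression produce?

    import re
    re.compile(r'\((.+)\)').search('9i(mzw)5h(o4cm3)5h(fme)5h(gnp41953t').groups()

`re.search` scans for the first position where the pattern succeeds.
The match spans [2:23] → '(mzw)5h(o4cm3)5h(fme)'.
Captured: group 1 = 'mzw)5h(o4cm3)5h(fme'.

('mzw)5h(o4cm3)5h(fme',)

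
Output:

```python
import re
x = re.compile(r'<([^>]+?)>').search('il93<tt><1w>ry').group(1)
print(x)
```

tt

`re.search` tries every starting position until one works.
The match spans [4:8] → '<tt>'.
Captured: group 1 = 'tt'.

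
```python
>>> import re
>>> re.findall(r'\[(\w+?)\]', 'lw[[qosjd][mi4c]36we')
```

['qosjd', 'mi4c']

Walking the string: at [3:10] match '[qosjd]', group 1 = 'qosjd'; at [10:16] match '[mi4c]', group 1 = 'mi4c'.
Because there's exactly one group, `findall` drops the full match and keeps group 1 from each hit.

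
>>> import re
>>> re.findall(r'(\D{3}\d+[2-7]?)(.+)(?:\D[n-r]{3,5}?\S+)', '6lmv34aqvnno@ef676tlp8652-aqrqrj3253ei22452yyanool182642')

Pattern: exactly 3 of a non-digit, then one or more of a digit, then optionally a character in [2-7] (captured); then one or more of any character (captured); then a non-digit, then 3 to 5 of a character in [n-r] (lazy), then one or more of a non-whitespace character (non-capturing group).
Multiple groups make `findall` return tuples — one 2-tuple for the one match.

[('lmv34', 'aqvnno@ef676tlp8652-aqrqrj3253ei22452yy')]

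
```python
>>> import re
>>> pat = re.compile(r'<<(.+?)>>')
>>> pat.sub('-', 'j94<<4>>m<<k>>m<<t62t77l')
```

'j94-m-m<<t62t77l'

A `+?`/`*?`/`{m,n}?` starts at its minimum and grows only as far as needed for what follows to match.
Matches: at [3:8] → '<<4>>'; at [9:14] → '<<k>>'.
Each match is replaced by '-'.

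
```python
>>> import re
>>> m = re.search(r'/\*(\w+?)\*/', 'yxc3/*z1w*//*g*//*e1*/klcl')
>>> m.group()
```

'/*z1w*/'

`re.search` scans for the first position where the pattern succeeds.
The match spans [4:11] → '/*z1w*/'.
Captured: group 1 = 'z1w'.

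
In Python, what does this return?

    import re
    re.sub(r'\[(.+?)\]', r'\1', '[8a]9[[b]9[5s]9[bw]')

The replacement refers to a captured group, so each match is rewritten using its own captured text.

'8a9[b95s9bw'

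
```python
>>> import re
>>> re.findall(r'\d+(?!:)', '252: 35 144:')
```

['25', '35', '14']

Because the assertion is negative and zero-width, positions next to the forbidden text are skipped.
`findall` yields the raw match text (3 of them) because the pattern has no groups.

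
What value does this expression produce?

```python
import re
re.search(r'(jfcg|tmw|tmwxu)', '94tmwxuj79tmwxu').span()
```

The regex engine tests alternatives in the order written; an earlier branch that matches wins even if a later one would match more.
`re.search` tries every starting position until one works.
The match spans [2:5] → 'tmw'.
Captured: group 1 = 'tmw'.

(2, 5)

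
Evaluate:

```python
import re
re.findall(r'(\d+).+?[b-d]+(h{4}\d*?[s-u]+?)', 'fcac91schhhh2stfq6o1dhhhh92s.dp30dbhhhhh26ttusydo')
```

Pattern: one or more of a digit (captured); then one or more of any character (lazy), then one or more of a character in [b-d]; then exactly 4 of the literal 'h', then zero or more of a digit (lazy), then one or more of a character in [s-u] (lazy) (captured).
Matches: at [4:14] match '91schhhh2s', groups = ('91', 'hhhh2s'); at [17:28] match '6o1dhhhh92s', groups = ('6', 'hhhh92s').
With 2 capturing groups, `findall` returns a 2-tuple per match.

[('91', 'hhhh2s'), ('6', 'hhhh92s')]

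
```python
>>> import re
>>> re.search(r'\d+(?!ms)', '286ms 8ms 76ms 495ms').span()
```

(0, 2)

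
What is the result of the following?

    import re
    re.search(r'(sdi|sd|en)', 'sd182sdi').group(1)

'sd'

The match spans [0:2] → 'sd'.
Captured: group 1 = 'sd'.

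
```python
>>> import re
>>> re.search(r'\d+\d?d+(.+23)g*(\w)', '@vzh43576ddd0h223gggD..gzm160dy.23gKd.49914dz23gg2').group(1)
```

The pattern matches one or more of a digit, then optionally a digit, then one or more of a literal 'd'; then one or more of any character, then the literal '23' (captured); then zero or more of a literal 'g'; then a word character (captured).
`re.search` tries every starting position until one works.
The match spans [4:50] → '43576ddd0h223gggD..gzm160dy.23gKd.49914dz23gg2'.
Captured: group 1 = '0h223gggD..gzm160dy.23gKd.49914dz23', group 2 = '2'.

'0h223gggD..gzm160dy.23gKd.49914dz23'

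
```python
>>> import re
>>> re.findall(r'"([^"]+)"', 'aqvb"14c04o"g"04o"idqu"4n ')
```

['14c04o', '04o']

Because there's exactly one group, `findall` drops the full match and keeps group 1 from each hit.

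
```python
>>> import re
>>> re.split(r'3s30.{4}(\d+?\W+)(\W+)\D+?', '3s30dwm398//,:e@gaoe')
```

This matches the literal '3s', then the literal '30', then exactly 4 of any character; then one or more of a digit (lazy), then one or more of a non-word character (captured); then one or more of a non-word character (captured); then one or more of a non-digit (lazy).
Matches to split on: at [0:15] → '3s30dwm398//,:e'.
With a capturing group present, the delimiter's captured portion is kept in the result list.

['', '98//,', ':', '@gaoe']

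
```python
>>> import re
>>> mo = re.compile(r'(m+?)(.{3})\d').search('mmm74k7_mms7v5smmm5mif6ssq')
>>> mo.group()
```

'mmm74'

The pattern matches one or more of a literal 'm' (lazy) (captured); then exactly 3 of any character (captured); then a digit.
A non-greedy quantifier consumes as few characters as it can — just enough that the remainder of the pattern still matches from where it stops; whatever follows it matches normally.
Unlike `match`, `search` isn't anchored — it looks for the pattern anywhere in the string.
The match spans [0:5] → 'mmm74'.
Captured: group 1 = 'm', group 2 = 'mm7'.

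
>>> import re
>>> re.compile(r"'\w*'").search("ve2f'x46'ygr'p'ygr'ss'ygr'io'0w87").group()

`search` walks the string left to right and returns the first match it finds.
The match spans [4:9] → "'x46'".

"'x46'"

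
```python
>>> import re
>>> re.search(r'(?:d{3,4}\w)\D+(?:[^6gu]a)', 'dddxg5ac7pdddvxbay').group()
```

The match spans [0:7] → 'dddxg5a'.

'dddxg5a'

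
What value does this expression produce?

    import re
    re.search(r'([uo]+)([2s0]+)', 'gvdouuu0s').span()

(3, 9)

Pattern: one or more of one of [uo] (captured); then one or more of one of [2s0] (captured).
`re.search` tries every starting position until one works.
The match spans [3:9] → 'ouuu0s'.
Captured: group 1 = 'ouuu', group 2 = '0s'.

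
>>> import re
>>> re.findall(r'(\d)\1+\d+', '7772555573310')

['7']

The backreference `\1` re-matches whatever the first group consumed, character for character.
Walking the string: at [0:13] match '7772555573310', group 1 = '7'.
`findall` collects group 1 from the one match (1 total).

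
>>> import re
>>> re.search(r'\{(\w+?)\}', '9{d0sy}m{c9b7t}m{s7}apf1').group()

'{d0sy}'

The match spans [1:7] → '{d0sy}'.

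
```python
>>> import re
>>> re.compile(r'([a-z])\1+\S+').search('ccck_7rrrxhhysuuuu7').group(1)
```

'c'

The backreference `\1` re-matches whatever the first group consumed, character for character.
Unlike `match`, `search` isn't anchored — it looks for the pattern anywhere in the string.
The match spans [0:19] → 'ccck_7rrrxhhysuuuu7'.
Captured: group 1 = 'c'.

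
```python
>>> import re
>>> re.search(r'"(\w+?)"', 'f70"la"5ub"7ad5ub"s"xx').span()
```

(3, 7)

The match spans [3:7] → '"la"'.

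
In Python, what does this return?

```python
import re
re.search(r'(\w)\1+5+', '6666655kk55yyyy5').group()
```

'6666655'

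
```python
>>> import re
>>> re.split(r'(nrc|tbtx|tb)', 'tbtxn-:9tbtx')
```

['', 'tbtx', 'n-:9', 'tbtx', '']

Alternation tries branches left to right and keeps the first one that lets the overall match succeed at that position.
Matches to split on: at [0:4] → 'tbtx'; at [8:12] → 'tbtx'.
Because the pattern has a capturing group, `split` also inserts each captured text between the pieces.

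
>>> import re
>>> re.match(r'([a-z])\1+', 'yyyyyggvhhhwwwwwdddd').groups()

('y',)

The match spans [0:5] → 'yyyyy'.
Captured: group 1 = 'y'.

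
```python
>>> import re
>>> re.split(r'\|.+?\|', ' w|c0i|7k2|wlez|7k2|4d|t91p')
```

[' w', '7k2', '7k2', 't91p']

Lazy quantifiers expand one character at a time until the remainder of the pattern can match.
The string is cut at each match, leaving 4 pieces.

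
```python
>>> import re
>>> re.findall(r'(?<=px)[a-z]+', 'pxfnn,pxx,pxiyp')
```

Because the assertion is zero-width, the text it checks is not consumed and won't appear in the result.
Matches: at [2:5] → 'fnn'; at [8:9] → 'x'; at [12:15] → 'iyp'.
No capturing groups, so `findall` returns the 3 full match strings.

['fnn', 'x', 'iyp']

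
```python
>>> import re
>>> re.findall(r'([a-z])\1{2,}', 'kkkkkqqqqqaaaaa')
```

After group 1 captures some text, `\1` only succeeds where that same text appears again.
Scanning left to right: at [0:5] match 'kkkkk', group 1 = 'k'; at [5:10] match 'qqqqq', group 1 = 'q'; at [10:15] match 'aaaaa', group 1 = 'a'.
`findall` collects group 1 from each match (3 total).

['k', 'q', 'a']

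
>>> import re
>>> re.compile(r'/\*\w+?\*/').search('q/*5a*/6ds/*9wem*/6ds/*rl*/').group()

The match spans [1:7] → '/*5a*/'.

'/*5a*/'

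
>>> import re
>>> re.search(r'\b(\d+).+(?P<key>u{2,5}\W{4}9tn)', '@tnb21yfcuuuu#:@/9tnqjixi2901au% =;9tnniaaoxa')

Pattern: a word boundary (`\b`, zero-width); then one or more of a digit (captured); then one or more of any character; then 2 to 5 of a literal 'u', then exactly 4 of a non-word character, then the literal '9tn' (captured as 'key').
`search` walks the string left to right and returns the first match it finds.
Here nothing in the string fits, so the call returns None.

None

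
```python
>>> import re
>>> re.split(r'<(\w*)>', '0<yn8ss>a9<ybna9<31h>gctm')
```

['0', 'yn8ss', 'a9<ybna9', '31h', 'gctm']

Matches to split on: at [1:8] → '<yn8ss>'; at [16:21] → '<31h>'.
The group in the pattern means `split` returns the separators' captures alongside the pieces.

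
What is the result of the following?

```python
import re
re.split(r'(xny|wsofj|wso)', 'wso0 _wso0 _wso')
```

['', 'wso', '0 _', 'wso', '0 _', 'wso', '']

Because the pattern has a capturing group, `split` also inserts each captured text between the pieces.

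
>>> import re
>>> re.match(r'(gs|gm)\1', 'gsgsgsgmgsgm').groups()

('gs',)

The match spans [0:4] → 'gsgs'.
Captured: group 1 = 'gs'.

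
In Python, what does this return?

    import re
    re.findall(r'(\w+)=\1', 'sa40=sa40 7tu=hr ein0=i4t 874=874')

['sa40', '874']

`\1` is not a pattern — it's the concrete string captured by group 1, re-applied verbatim.
Scanning left to right: at [0:9] match 'sa40=sa40', group 1 = 'sa40'; at [26:33] match '874=874', group 1 = '874'.
Because there's exactly one group, `findall` drops the full match and keeps group 1 from each hit.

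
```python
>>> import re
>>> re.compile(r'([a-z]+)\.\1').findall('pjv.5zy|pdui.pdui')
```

`\1` is not a pattern — it's the concrete string captured by group 1, re-applied verbatim.
Matches: at [8:17] match 'pdui.pdui', group 1 = 'pdui'.
With a single group, `findall` returns only what that group captured — 1 item.

['pdui']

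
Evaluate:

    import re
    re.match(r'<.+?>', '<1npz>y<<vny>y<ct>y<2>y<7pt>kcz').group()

A non-greedy quantifier consumes as few characters as it can — just enough that the remainder of the pattern still matches from where it stops; whatever follows it matches normally.
`match` is anchored at position 0; if the pattern doesn't fit there, it returns None.
The match spans [0:6] → '<1npz>'.

'<1npz>'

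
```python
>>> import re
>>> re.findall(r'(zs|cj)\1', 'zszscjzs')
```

After group 1 captures some text, `\1` only succeeds where that same text appears again.
`findall` collects group 1 from the one match (1 total).

['zs']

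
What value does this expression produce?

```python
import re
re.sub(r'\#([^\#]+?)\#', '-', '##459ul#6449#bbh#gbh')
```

Each match is replaced by '-'.

'#-6449-gbh'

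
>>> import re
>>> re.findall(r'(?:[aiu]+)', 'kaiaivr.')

['aiai']

This matches one or more of one of [aiu] (non-capturing group).
Matches: at [1:5] → 'aiai'.
Since nothing is captured, `findall` lists the 1 matched substring directly.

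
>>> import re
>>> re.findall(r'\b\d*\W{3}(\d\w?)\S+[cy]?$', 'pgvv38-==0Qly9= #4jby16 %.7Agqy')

['7A']

Pattern: a word boundary (`\b`, zero-width); then zero or more of a digit, then exactly 3 of a non-word character; then a digit, then optionally a word character (captured); then one or more of a non-whitespace character, then optionally one of [cy]; then anchored at the end.
Walking the string: at [23:31] match ' %.7Agqy', group 1 = '7A'.
With a single group, `findall` returns only what that group captured — 1 item.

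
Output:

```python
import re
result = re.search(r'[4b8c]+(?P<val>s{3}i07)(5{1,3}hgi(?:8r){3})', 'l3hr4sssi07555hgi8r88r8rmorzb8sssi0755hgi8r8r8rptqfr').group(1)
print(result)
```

This matches one or more of one of [4b8c]; then exactly 3 of the literal 's', then the literal 'i07' (captured as 'val'); then 1 to 3 of a literal '5', then the literal 'hgi', then the literal '8r' repeated 3 times (captured).
`re.search` scans for the first position where the pattern succeeds.
The match spans [28:47] → 'b8sssi0755hgi8r8r8r'.
Captured: group 1 = 'sssi07', group 2 = '55hgi8r8r8r'.

sssi07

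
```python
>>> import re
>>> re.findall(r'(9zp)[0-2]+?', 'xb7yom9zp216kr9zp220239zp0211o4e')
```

['9zp', '9zp', '9zp']

Pattern: the literal '9z', then the literal 'p' (captured); then one or more of a character in [0-2] (lazy).
Walking the string: at [6:10] match '9zp2', group 1 = '9zp'; at [14:18] match '9zp2', group 1 = '9zp'; at [22:26] match '9zp0', group 1 = '9zp'.
With a single group, `findall` returns only what that group captured — 3 items.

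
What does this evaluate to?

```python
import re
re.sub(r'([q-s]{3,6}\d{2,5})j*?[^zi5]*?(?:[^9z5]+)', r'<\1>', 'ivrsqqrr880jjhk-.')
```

Pattern: 3 to 6 of a character in [q-s], then 2 to 5 of a digit (captured); then zero or more of a literal 'j' (lazy), then zero or more of any character except [zi5] (lazy); then one or more of any character except [9z5] (non-capturing group).
Matches: at [2:17] → 'rsqqrr880jjhk-.'.
Each match is replaced using the text its own group 1 captured.

'iv<rsqqrr880>'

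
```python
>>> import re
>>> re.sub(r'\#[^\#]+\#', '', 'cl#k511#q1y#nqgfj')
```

Matches: at [2:8] → '#k511#'.
Each match is replaced by ''.

'clq1y#nqgfj'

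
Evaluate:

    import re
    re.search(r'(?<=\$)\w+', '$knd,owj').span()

(1, 4)

The positive lookaround only admits positions where the adjacent text matches; those characters stay outside the span.
Unlike `match`, `search` isn't anchored — it looks for the pattern anywhere in the string.
The match spans [1:4] → 'knd'.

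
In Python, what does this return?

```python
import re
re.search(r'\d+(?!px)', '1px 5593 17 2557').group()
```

The negative lookaround is zero-width — it rules out positions where the adjacent text would match, without consuming anything.
`re.search` scans for the first position where the pattern succeeds.
The match spans [4:8] → '5593'.

'5593'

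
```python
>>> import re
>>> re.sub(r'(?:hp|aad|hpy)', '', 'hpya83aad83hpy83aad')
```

'ya8383y83'

`|` is ordered: at each position the engine commits to the first alternative that works.
Every occurrence is swapped for ''.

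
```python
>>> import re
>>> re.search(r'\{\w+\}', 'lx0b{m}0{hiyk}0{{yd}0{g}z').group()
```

`re.search` scans for the first position where the pattern succeeds.
The match spans [4:7] → '{m}'.

'{m}'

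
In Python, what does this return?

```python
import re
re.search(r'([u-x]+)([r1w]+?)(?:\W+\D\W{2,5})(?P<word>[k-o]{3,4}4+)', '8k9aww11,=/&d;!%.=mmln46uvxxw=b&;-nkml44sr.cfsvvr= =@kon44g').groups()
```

('ww', '11', 'mmln4')

This matches one or more of a character in [u-x] (captured); then one or more of one of [r1w] (lazy) (captured); then one or more of a non-word character, then a non-digit, then 2 to 5 of a non-word character (non-capturing group); then 3 to 4 of a character in [k-o], then one or more of the literal '4' (captured as 'word').
Unlike `match`, `search` isn't anchored — it looks for the pattern anywhere in the string.
The match spans [4:23] → 'ww11,=/&d;!%.=mmln4'.
Captured: group 1 = 'ww', group 2 = '11', group 3 = 'mmln4'.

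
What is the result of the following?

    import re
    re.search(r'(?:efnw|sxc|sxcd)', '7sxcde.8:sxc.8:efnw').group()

Branches in `(...|...)` are attempted left-to-right; the first branch that allows the whole pattern to succeed is taken.
The match spans [1:4] → 'sxc'.

'sxc'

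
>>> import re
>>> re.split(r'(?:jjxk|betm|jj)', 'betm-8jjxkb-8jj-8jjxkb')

['', '-8', 'b-8', '-8', 'b']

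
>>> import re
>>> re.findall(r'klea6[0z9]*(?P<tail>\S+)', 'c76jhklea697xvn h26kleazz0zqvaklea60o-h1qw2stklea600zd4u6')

The pattern matches the literal 'kl', then the literal 'ea6', then zero or more of one of [0z9]; then one or more of a non-whitespace character (captured as 'tail').
Walking the string: at [5:15] match 'klea697xvn', group 1 = '7xvn'; at [30:57] match 'klea60o-h1qw2stklea600zd4u6', group 1 = 'o-h1qw2stklea600zd4u6'.
`findall` collects group 1 from each match (2 total).

['7xvn', 'o-h1qw2stklea600zd4u6']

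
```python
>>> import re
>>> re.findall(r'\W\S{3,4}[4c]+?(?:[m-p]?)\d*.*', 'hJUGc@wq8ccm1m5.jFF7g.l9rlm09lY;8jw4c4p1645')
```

Pattern: a non-word character, then 3 to 4 of a non-whitespace character, then one or more of one of [4c] (lazy); then optionally a character in [m-p] (non-capturing group); then zero or more of a digit, then zero or more of any character.
Matches: at [5:43] → '@wq8ccm1m5.jFF7g.l9rlm09lY;8jw4c4p1645'.
No capturing groups, so `findall` returns the 1 full match string.

['@wq8ccm1m5.jFF7g.l9rlm09lY;8jw4c4p1645']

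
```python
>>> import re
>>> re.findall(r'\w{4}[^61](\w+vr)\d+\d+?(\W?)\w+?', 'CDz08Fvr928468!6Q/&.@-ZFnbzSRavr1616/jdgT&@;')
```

[('Fvr', '!'), ('SRavr', '/')]

Pattern: exactly 4 of a word character, then any character except [61]; then one or more of a word character, then the literal 'vr' (captured); then one or more of a digit, then one or more of a digit (lazy); then optionally a non-word character (captured); then one or more of a word character (lazy).
Scanning left to right: at [0:16] match 'CDz08Fvr928468!6', groups = ('Fvr', '!'); at [22:38] match 'ZFnbzSRavr1616/j', groups = ('SRavr', '/').
With 2 capturing groups, `findall` returns a 2-tuple per match.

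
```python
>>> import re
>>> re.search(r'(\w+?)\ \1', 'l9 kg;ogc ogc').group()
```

'ogc ogc'

`\1` is not a pattern — it's the concrete string captured by group 1, re-applied verbatim.
`re.search` tries every starting position until one works.
The match spans [6:13] → 'ogc ogc'.
Captured: group 1 = 'ogc'.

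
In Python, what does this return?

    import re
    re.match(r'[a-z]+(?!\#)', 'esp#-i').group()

The negative lookahead/lookbehind blocks any match where the forbidden context is present.
`match` is anchored at position 0; if the pattern doesn't fit there, it returns None.
The match spans [0:2] → 'es'.

'es'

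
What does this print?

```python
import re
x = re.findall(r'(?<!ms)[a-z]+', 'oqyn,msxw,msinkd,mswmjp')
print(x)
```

Because the assertion is negative and zero-width, positions next to the forbidden text are skipped.
Walking the string: at [0:4] → 'oqyn'; at [5:9] → 'msxw'; at [10:16] → 'msinkd'; at [17:23] → 'mswmjp'.
`findall` yields the raw match text (4 of them) because the pattern has no groups.

['oqyn', 'msxw', 'msinkd', 'mswmjp']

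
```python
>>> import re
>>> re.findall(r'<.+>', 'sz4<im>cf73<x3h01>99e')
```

['<im>cf73<x3h01>']

Walking the string: at [3:18] → '<im>cf73<x3h01>'.
With no groups in the pattern, `findall` gives back each whole match — 1 here.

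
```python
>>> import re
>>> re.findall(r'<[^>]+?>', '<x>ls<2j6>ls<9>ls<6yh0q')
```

Scanning left to right: at [0:3] → '<x>'; at [5:10] → '<2j6>'; at [12:15] → '<9>'.
No capturing groups, so `findall` returns the 3 full match strings.

['<x>', '<2j6>', '<9>']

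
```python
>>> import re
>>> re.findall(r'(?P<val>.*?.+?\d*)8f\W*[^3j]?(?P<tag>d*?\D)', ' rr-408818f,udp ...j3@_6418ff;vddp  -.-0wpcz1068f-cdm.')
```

[(' rr-40881', 'd'), ('p ...j3@_641', ';'), ('vddp  -.-0wpcz106', 'd')]

Lazy quantifiers expand one character at a time until the remainder of the pattern can match.
With 2 capturing groups, `findall` returns a 2-tuple per match.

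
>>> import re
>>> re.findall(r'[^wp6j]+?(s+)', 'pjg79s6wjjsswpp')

One capturing group, so `findall` returns just the captured substring from each match — 2 in all.

['s', 's']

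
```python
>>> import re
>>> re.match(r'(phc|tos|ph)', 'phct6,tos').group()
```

With `match`, the pattern is implicitly anchored at the beginning.
The match spans [0:3] → 'phc'.

'phc'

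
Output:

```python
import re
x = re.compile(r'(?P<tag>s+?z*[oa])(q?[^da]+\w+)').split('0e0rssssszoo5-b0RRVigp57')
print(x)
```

['0e0r', 'ssssszo', 'o5-b0RRVigp57', '']

The pattern matches one or more of a literal 's' (lazy), then zero or more of a literal 'z', then one of [oa] (captured as 'tag'); then optionally the literal 'q', then one or more of any character except [da], then one or more of a word character (captured).
Matches to split on: at [4:24] → 'ssssszoo5-b0RRVigp57'.
With a capturing group present, the delimiter's captured portion is kept in the result list.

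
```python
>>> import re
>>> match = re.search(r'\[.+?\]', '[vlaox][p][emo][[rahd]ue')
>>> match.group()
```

'[vlaox]'

The `?` after the quantifier makes it lazy — it takes as little as possible before letting the rest of the pattern try.
The match spans [0:7] → '[vlaox]'.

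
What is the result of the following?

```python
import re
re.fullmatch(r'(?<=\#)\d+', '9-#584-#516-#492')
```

None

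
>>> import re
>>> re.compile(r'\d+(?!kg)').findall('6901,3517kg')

['6901', '351']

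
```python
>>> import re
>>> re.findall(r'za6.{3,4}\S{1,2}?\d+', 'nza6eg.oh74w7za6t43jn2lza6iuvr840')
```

No capturing groups, so `findall` returns the 3 full match strings.

['za6eg.oh74', 'za6t43jn2', 'za6iuvr840']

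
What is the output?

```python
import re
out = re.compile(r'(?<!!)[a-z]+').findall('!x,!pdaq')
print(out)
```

Because the assertion is negative and zero-width, positions next to the forbidden text are skipped.
Scanning left to right: at [5:8] → 'daq'.
`findall` yields the raw match text (1 of them) because the pattern has no groups.

['daq']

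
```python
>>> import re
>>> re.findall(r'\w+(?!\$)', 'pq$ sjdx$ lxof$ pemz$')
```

['p', 'sjd', 'lxo', 'pem']

`(?!…)`/`(?<!…)` only lets a position through if the neighbouring text does NOT match; no characters are consumed.
No capturing groups, so `findall` returns the 4 full match strings.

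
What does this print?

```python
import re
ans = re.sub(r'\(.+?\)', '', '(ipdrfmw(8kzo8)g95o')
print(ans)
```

Every occurrence is swapped for ''.

g95o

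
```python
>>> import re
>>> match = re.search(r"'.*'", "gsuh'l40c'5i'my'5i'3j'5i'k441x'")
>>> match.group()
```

"'l40c'5i'my'5i'3j'5i'k441x'"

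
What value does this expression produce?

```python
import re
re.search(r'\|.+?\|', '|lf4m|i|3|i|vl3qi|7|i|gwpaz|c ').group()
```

'|lf4m|'

The match spans [0:6] → '|lf4m|'.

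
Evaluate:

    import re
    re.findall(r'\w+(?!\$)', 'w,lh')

['w', 'lh']

The negative lookaround is zero-width — it rules out positions where the adjacent text would match, without consuming anything.
No capturing groups, so `findall` returns the 2 full match strings.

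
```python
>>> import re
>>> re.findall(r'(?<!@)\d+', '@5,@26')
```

['6']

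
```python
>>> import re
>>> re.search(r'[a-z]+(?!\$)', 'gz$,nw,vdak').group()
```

`(?!…)`/`(?<!…)` only lets a position through if the neighbouring text does NOT match; no characters are consumed.
`re.search` tries every starting position until one works.
The match spans [0:1] → 'g'.

'g'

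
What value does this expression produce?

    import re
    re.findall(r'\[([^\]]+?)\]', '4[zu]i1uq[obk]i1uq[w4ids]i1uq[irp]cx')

['zu', 'obk', 'w4ids', 'irp']

Because there's exactly one group, `findall` drops the full match and keeps group 1 from each hit.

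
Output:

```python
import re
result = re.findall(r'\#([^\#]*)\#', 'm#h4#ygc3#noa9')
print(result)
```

['h4']

Walking the string: at [1:5] match '#h4#', group 1 = 'h4'.
With a single group, `findall` returns only what that group captured — 1 item.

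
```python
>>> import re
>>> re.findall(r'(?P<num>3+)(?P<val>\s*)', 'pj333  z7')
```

The pattern matches one or more of a literal '3' (captured as 'num'); then zero or more of whitespace (captured as 'val').
Walking the string: at [2:7] match '333  ', groups = ('333', '  ').
`findall` packs the 2 group values into a tuple for every match.

[('333', '  ')]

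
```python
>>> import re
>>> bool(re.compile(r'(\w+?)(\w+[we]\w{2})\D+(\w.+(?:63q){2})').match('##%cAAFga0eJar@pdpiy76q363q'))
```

False

With `match`, the pattern is implicitly anchored at the beginning.
Here position 0 doesn't satisfy it, so the call returns None, and `bool(None)` is False.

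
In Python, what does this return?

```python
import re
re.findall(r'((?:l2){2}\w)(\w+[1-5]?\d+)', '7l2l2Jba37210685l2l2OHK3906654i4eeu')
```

[('l2l2J', 'ba37210685l2l2OHK3906654i4')]

The pattern matches the literal 'l2' repeated 2 times, then a word character (captured); then one or more of a word character, then optionally a character in [1-5], then one or more of a digit (captured).
Walking the string: at [1:32] match 'l2l2Jba37210685l2l2OHK3906654i4', groups = ('l2l2J', 'ba37210685l2l2OHK3906654i4').
With 2 capturing groups, `findall` returns a 2-tuple per match.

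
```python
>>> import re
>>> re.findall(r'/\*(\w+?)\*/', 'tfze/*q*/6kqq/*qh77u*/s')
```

Scanning left to right: at [4:9] match '/*q*/', group 1 = 'q'; at [13:22] match '/*qh77u*/', group 1 = 'qh77u'.
`findall` collects group 1 from each match (2 total).

['q', 'qh77u']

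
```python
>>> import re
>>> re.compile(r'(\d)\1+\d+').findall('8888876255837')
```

The backreference `\1` re-matches whatever the first group consumed, character for character.
One capturing group, so `findall` returns just the captured substring from the one match — 1 in all.

['8']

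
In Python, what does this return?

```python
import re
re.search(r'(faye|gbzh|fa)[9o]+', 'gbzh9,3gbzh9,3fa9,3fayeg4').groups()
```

('gbzh',)

`search` walks the string left to right and returns the first match it finds.
The match spans [0:5] → 'gbzh9'.
Captured: group 1 = 'gbzh'.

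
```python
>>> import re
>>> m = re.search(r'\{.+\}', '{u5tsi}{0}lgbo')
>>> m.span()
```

(0, 10)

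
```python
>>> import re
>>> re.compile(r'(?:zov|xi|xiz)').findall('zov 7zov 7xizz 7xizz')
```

['zov', 'zov', 'xi', 'xi']

Branches in `(...|...)` are attempted left-to-right; the first branch that allows the whole pattern to succeed is taken.
`findall` yields the raw match text (4 of them) because the pattern has no groups.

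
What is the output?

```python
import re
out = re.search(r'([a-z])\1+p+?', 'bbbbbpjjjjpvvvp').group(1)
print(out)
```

The match spans [0:6] → 'bbbbbp'.
Captured: group 1 = 'b'.

b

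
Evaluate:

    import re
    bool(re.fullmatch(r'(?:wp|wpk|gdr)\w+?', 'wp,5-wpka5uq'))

False

For `fullmatch`, every character of the input must be accounted for by the pattern.
Here there's no way to consume every character, so the call returns None, and `bool(None)` is False.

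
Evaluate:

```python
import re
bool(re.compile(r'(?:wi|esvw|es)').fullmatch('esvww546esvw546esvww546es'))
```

False

`re.fullmatch` is like wrapping the pattern in `^…$` (in single-line mode).
Here there's no way to consume every character, so the call returns None, and `bool(None)` is False.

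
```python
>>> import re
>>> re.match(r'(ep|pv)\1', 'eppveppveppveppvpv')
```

None

After group 1 captures some text, `\1` only succeeds where that same text appears again.
`re.match` won't scan ahead — the pattern has to work from the very first character.
Here the pattern fails at index 0, so the call returns None.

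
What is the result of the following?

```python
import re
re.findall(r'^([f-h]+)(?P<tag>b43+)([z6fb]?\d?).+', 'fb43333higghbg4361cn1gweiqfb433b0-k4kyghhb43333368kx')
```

[('f', 'b43333', '')]

Multiple groups make `findall` return tuples — one 3-tuple for the one match.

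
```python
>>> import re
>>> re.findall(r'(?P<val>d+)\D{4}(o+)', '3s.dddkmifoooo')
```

[('ddd', 'oooo')]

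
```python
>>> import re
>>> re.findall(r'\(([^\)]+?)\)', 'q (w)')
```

['w']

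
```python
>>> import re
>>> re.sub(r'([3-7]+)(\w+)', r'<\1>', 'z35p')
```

'z<35>'

Pattern: one or more of a character in [3-7] (captured); then one or more of a word character (captured).
Each match is replaced using the text its own group 1 captured.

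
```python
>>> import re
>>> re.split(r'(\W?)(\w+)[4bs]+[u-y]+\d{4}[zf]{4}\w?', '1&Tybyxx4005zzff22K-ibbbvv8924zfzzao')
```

['1', '&', 'Ty', '2K', '-', 'ibb', 'o']

This matches optionally a non-word character (captured); then one or more of a word character (captured); then one or more of one of [4bs], then one or more of a character in [u-y]; then exactly 4 of a digit, then exactly 4 of one of [zf], then optionally a word character.
Matches to split on: at [1:17] → '&Tybyxx4005zzff2'; at [19:35] → '-ibbbvv8924zfzza'.
Because the pattern has a capturing group, `split` also inserts each captured text between the pieces.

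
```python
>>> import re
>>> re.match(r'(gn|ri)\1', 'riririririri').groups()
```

('ri',)

The match spans [0:4] → 'riri'.
Captured: group 1 = 'ri'.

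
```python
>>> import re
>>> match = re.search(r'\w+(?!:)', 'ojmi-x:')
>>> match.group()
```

Because the assertion is negative and zero-width, positions next to the forbidden text are skipped.
The match spans [0:4] → 'ojmi'.

'ojmi'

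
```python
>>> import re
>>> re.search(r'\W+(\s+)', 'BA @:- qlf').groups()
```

The match spans [2:7] → ' @:- '.
Captured: group 1 = ' '.

(' ',)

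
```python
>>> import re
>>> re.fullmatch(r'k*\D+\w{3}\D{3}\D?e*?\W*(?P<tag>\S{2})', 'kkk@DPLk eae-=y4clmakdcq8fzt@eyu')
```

None

Pattern: zero or more of the literal 'k', then one or more of a non-digit, then exactly 3 of a word character; then exactly 3 of a non-digit, then optionally a non-digit; then zero or more of a literal 'e' (lazy), then zero or more of a non-word character; then exactly 2 of a non-whitespace character (captured as 'tag').
For `fullmatch`, every character of the input must be accounted for by the pattern.
Here the string isn't matched end-to-end, so the call returns None.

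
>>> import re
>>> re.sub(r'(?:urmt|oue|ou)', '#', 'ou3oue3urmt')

'#3#3#'

The regex engine tests alternatives in the order written; an earlier branch that matches wins even if a later one would match more.
`sub` substitutes '#' at each match site.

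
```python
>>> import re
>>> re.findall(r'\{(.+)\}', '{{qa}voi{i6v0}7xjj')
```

['{qa}voi{i6v0']

Walking the string: at [0:14] match '{{qa}voi{i6v0}', group 1 = '{qa}voi{i6v0'.
One capturing group, so `findall` returns just the captured substring from the one match — 1 in all.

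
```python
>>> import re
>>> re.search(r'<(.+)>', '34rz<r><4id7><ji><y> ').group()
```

'<r><4id7><ji><y>'

The match spans [4:20] → '<r><4id7><ji><y>'.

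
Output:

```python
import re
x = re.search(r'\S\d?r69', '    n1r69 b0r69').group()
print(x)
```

n1r69

The pattern matches a non-whitespace character; then optionally a digit, then the literal 'r69'.
The match spans [4:9] → 'n1r69'.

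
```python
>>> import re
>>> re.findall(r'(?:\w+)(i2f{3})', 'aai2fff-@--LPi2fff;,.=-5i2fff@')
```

['i2fff', 'i2fff', 'i2fff']

The pattern matches one or more of a word character (non-capturing group); then the literal 'i2', then exactly 3 of a literal 'f' (captured).
Scanning left to right: at [0:7] match 'aai2fff', group 1 = 'i2fff'; at [11:18] match 'LPi2fff', group 1 = 'i2fff'; at [23:29] match '5i2fff', group 1 = 'i2fff'.
Because there's exactly one group, `findall` drops the full match and keeps group 1 from each hit.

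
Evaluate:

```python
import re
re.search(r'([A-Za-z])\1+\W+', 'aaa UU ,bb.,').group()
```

The backreference `\1` re-matches whatever the first group consumed, character for character.
`search` walks the string left to right and returns the first match it finds.
The match spans [0:4] → 'aaa '.
Captured: group 1 = 'a'.

'aaa '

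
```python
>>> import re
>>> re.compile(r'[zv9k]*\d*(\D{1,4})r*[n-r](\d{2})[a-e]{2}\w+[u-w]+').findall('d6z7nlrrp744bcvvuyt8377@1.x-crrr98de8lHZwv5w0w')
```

[('.x-c', '98')]

This matches zero or more of one of [zv9k], then zero or more of a digit; then 1 to 4 of a non-digit (captured); then zero or more of a literal 'r', then a character in [n-r]; then exactly 2 of a digit (captured); then exactly 2 of a character in [a-e], then one or more of a word character; then one or more of a character in [u-w].
Walking the string: at [24:46] match '1.x-crrr98de8lHZwv5w0w', groups = ('.x-c', '98').
`findall` packs the 2 group values into a tuple for every match.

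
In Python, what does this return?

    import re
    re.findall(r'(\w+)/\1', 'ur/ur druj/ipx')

['ur']

A backreference is literal: `\1` must see the identical characters the first group matched.
One capturing group, so `findall` returns just the captured substring from the one match — 1 in all.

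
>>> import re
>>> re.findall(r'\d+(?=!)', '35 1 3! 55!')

Because the assertion is zero-width, the text it checks is not consumed and won't appear in the result.
Since nothing is captured, `findall` lists the 2 matched substrings directly.

['3', '55']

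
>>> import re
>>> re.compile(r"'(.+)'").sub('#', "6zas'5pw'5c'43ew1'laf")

'6zas#laf'

`sub` substitutes '#' at each match site.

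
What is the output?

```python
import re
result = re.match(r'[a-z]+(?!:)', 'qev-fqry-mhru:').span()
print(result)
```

The negative lookaround is zero-width — it rules out positions where the adjacent text would match, without consuming anything.
`match` is anchored at position 0; if the pattern doesn't fit there, it returns None.
The match spans [0:3] → 'qev'.

(0, 3)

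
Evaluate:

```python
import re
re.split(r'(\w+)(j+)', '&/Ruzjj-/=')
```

The group in the pattern means `split` returns the separators' captures alongside the pieces.

['&/', 'Ruzj', 'j', '-/=']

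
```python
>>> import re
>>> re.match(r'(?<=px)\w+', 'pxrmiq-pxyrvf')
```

None

Lookahead/lookbehind check context without consuming it, so the matched span excludes the asserted characters.
`re.match` only tries the pattern at the start of the string.
Here the pattern fails at index 0, so the call returns None.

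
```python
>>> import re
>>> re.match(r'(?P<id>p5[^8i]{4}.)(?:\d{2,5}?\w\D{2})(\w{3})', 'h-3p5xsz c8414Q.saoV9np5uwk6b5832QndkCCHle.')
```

This matches the literal 'p5', then exactly 4 of any character except [8i], then any character (captured as 'id'); then 2 to 5 of a digit (lazy), then a word character, then exactly 2 of a non-digit (non-capturing group); then exactly 3 of a word character (captured).
`match` is anchored at position 0; if the pattern doesn't fit there, it returns None.
Here position 0 doesn't satisfy it, so the call returns None.

None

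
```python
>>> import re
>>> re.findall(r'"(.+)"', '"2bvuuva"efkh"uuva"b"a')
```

['2bvuuva"efkh"uuva"b']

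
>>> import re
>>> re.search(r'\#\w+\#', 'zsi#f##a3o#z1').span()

`re.search` tries every starting position until one works.
The match spans [3:6] → '#f#'.

(3, 6)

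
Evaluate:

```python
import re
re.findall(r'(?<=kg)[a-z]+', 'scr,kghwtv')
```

The positive lookaround only admits positions where the adjacent text matches; those characters stay outside the span.
Walking the string: at [6:10] → 'hwtv'.
`findall` yields the raw match text (1 of them) because the pattern has no groups.

['hwtv']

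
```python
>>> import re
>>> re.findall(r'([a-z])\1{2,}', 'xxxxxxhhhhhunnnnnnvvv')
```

A backreference is literal: `\1` must see the identical characters the first group matched.
Scanning left to right: at [0:6] match 'xxxxxx', group 1 = 'x'; at [6:11] match 'hhhhh', group 1 = 'h'; at [12:18] match 'nnnnnn', group 1 = 'n'; at [18:21] match 'vvv', group 1 = 'v'.
One capturing group, so `findall` returns just the captured substring from each match — 4 in all.

['x', 'h', 'n', 'v']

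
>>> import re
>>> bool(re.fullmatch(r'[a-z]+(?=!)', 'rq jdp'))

The `(?=…)`/`(?<=…)` assertion just peeks at neighbouring text; it doesn't advance the match position.
`re.fullmatch` is like wrapping the pattern in `^…$` (in single-line mode).
Here the pattern can't cover the whole string, so the call returns None, and `bool(None)` is False.

False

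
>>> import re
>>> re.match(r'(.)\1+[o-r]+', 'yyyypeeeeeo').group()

'yyyyp'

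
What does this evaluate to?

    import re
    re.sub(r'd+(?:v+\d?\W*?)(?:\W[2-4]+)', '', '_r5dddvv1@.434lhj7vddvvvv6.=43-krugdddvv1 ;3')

'_r5lhj7v-krug'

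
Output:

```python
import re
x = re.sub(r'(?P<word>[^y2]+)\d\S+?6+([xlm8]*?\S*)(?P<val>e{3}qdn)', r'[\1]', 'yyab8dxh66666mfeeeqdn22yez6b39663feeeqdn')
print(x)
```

yy[ab8dxh66666mfeeeqdn]

The pattern matches one or more of any character except [y2] (captured as 'word'); then a digit, then one or more of a non-whitespace character (lazy); then one or more of a literal '6'; then zero or more of one of [xlm8] (lazy), then zero or more of a non-whitespace character (captured); then exactly 3 of the literal 'e', then the literal 'qdn' (captured as 'val').
Matches: at [2:40] → 'ab8dxh66666mfeeeqdn22yez6b39663feeeqdn'.
Each match is replaced using the text its own group 1 captured.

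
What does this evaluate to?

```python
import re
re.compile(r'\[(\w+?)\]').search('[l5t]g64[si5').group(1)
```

'l5t'

The match spans [0:5] → '[l5t]'.
Captured: group 1 = 'l5t'.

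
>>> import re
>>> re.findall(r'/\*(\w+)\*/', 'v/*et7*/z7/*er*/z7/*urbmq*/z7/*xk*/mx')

['et7', 'er', 'urbmq', 'xk']

Scanning left to right: at [1:8] match '/*et7*/', group 1 = 'et7'; at [10:16] match '/*er*/', group 1 = 'er'; at [18:27] match '/*urbmq*/', group 1 = 'urbmq'; at [29:35] match '/*xk*/', group 1 = 'xk'.
With a single group, `findall` returns only what that group captured — 4 items.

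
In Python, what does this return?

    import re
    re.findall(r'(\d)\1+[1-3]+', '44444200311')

['4', '0']

`\1` has to match the exact text group 1 already captured.
Matches: at [0:6] match '444442', group 1 = '4'; at [6:11] match '00311', group 1 = '0'.
One capturing group, so `findall` returns just the captured substring from each match — 2 in all.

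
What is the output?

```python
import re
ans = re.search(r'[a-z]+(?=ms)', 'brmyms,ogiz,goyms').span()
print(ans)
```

(0, 4)

Because the assertion is zero-width, the text it checks is not consumed and won't appear in the result.
`search` walks the string left to right and returns the first match it finds.
The match spans [0:4] → 'brmy'.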